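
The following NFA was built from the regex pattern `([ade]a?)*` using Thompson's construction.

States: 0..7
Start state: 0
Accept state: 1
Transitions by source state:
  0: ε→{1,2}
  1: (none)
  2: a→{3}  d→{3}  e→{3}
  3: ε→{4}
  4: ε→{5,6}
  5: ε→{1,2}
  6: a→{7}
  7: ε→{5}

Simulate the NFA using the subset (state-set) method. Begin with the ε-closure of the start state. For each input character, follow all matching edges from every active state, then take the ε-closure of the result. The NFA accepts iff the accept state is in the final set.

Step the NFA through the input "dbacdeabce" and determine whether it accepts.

Answer: REJECT

Steps:
initial (ε-close {0}): {0,1,2}
'd' @ 1: {1,2,3,4,5,6}  ✓accept
'b' @ 2: {}  — no active states
rest 'acdeabce' ignored (set empty)
end set {} — state 1 not in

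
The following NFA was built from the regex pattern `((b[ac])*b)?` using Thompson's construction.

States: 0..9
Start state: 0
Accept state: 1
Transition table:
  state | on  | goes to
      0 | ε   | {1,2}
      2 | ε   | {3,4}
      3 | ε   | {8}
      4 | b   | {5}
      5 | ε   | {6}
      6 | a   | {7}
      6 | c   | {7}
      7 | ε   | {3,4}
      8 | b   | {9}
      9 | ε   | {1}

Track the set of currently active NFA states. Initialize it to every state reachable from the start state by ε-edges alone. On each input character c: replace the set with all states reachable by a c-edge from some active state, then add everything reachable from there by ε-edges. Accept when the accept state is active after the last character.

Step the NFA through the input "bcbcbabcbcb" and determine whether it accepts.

Answer: ACCEPT

Derivation:
initial (ε-close {0}): {0,1,2,3,4,8}
'b' @ 1: {1,5,6,9}  ✓accept
'c' @ 2: {3,4,7,8}
'b' @ 3: {1,5,6,9}  ✓accept
'c' @ 4: {3,4,7,8}
'b' @ 5: {1,5,6,9}  ✓accept
'a' @ 6: {3,4,7,8}
'b' @ 7: {1,5,6,9}  ✓accept
'c' @ 8: {3,4,7,8}
'b' @ 9: {1,5,6,9}  ✓accept
'c' @ 10: {3,4,7,8}
'b' @ 11: {1,5,6,9}  ✓accept
end set {1,5,6,9} — state 1 in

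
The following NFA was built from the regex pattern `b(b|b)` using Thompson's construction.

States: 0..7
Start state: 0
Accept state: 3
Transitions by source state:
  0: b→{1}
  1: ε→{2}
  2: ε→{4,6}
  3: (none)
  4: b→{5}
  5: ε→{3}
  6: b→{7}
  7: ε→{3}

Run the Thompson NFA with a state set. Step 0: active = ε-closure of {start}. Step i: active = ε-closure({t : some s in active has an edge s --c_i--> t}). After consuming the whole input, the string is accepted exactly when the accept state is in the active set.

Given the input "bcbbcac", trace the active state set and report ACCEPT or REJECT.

Answer: REJECT

Derivation:
initial (ε-close {0}): {0}
'b' @ 1: {1,2,4,6}
'c' @ 2: {}  — dead — no transitions
rest 'bbcac' ignored (set empty)
after full input: {}  (accept=3 not in)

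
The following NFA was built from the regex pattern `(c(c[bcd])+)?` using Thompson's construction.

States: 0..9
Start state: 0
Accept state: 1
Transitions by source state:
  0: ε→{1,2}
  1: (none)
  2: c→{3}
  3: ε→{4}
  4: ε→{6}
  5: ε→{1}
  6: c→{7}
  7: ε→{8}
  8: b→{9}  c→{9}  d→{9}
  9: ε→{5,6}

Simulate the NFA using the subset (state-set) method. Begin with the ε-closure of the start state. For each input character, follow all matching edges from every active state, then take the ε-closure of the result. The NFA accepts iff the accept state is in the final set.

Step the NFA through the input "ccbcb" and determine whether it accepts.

Answer: ACCEPT

Steps:
initial (ε-close {0}): {0,1,2}
'c' @ 1: {3,4,6}
'c' @ 2: {7,8}
'b' @ 3: {1,5,6,9}  ✓accept
'c' @ 4: {7,8}
'b' @ 5: {1,5,6,9}  ✓accept
final: {1,5,6,9}; accept 1 in set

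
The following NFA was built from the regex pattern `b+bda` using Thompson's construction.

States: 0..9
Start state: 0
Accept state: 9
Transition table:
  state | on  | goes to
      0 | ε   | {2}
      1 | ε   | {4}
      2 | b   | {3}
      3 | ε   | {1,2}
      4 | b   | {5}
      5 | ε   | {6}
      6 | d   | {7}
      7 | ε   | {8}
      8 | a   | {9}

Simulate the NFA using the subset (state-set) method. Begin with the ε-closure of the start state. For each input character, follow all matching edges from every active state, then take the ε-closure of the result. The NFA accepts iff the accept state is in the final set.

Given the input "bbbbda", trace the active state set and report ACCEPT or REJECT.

Answer: ACCEPT

Derivation:
initial (ε-close {0}): {0,2}
'b' @ 1: {1,2,3,4}
'b' @ 2: {1,2,3,4,5,6}
'b' @ 3: {1,2,3,4,5,6}
'b' @ 4: {1,2,3,4,5,6}
'd' @ 5: {7,8}
'a' @ 6: {9}  ✓accept
after full input: {9}  (accept=9 in)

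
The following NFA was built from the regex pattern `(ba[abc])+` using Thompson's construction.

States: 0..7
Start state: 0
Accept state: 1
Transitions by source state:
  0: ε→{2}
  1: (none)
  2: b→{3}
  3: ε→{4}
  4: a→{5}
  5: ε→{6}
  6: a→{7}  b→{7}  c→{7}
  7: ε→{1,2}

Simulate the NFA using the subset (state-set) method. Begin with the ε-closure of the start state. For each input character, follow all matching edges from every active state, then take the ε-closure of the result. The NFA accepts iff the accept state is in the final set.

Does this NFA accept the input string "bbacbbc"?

start: ε-closure({0}) = {0,2}
'b' @ 1: {3,4}
'b' @ 2: {}  — no active states
rest 'acbbc' ignored (set empty)
final: {}; accept 1 not in set

Answer: REJECT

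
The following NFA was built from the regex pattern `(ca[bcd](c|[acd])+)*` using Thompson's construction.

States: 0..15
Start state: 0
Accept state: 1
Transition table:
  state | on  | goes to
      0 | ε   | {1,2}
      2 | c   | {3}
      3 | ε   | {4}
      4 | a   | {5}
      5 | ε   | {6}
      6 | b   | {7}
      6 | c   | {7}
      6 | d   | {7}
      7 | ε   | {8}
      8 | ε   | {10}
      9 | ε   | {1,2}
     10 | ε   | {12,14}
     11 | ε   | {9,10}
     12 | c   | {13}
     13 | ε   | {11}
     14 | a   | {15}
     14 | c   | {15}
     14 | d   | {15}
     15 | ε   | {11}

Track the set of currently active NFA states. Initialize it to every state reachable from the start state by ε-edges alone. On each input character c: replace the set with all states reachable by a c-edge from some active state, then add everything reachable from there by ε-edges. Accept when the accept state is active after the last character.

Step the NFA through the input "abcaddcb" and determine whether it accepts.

start: ε-closure({0}) = {0,1,2}
'a' @ 1: {}  — dead — no transitions
rest 'bcaddcb' ignored (set empty)
end set {} — state 1 not in

Answer: REJECT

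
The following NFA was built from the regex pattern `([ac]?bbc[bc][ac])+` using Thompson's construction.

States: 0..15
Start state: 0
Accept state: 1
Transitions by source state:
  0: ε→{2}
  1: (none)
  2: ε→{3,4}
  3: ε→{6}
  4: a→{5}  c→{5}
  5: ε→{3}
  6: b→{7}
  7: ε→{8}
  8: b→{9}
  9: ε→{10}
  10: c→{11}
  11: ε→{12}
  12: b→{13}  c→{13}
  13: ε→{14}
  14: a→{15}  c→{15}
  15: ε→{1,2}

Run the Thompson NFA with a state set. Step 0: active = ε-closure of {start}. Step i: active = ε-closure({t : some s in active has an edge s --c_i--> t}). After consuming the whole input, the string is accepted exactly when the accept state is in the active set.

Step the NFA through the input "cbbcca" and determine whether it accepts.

Answer: ACCEPT

Steps:
initial (ε-close {0}): {0,2,3,4,6}
'c' @ 1: {3,5,6}
'b' @ 2: {7,8}
'b' @ 3: {9,10}
'c' @ 4: {11,12}
'c' @ 5: {13,14}
'a' @ 6: {1,2,3,4,6,15}  (accept∈set)
final: {1,2,3,4,6,15}; accept 1 in set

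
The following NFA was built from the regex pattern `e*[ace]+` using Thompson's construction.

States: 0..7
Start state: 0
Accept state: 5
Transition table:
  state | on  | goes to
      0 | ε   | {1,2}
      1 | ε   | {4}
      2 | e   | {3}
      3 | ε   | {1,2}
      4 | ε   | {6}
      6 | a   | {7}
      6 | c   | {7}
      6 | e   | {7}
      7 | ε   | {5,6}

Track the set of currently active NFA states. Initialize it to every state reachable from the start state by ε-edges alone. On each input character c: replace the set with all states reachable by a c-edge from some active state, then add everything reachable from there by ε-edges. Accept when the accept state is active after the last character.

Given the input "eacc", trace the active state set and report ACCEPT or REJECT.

start: ε-closure({0}) = {0,1,2,4,6}
'e' @ 1: {1,2,3,4,5,6,7}  ✓accept
'a' @ 2: {5,6,7}  ✓accept
'c' @ 3: {5,6,7}  ✓accept
'c' @ 4: {5,6,7}  ✓accept
final: {5,6,7}; accept 5 in set

Answer: ACCEPT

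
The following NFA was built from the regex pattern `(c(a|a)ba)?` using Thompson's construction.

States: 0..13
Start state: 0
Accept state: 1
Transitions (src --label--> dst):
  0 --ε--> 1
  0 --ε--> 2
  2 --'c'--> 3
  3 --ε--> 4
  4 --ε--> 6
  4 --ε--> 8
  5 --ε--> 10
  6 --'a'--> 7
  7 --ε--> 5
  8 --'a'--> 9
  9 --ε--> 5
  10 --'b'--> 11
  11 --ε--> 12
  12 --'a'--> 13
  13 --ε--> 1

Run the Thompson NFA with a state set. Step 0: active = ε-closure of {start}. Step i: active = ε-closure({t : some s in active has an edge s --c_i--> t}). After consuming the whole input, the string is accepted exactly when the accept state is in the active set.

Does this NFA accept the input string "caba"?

start: ε-closure({0}) = {0,1,2}
'c' @ 1: {3,4,6,8}
'a' @ 2: {5,7,9,10}
'b' @ 3: {11,12}
'a' @ 4: {1,13}  ✓accept
final: {1,13}; accept 1 in set

Answer: ACCEPT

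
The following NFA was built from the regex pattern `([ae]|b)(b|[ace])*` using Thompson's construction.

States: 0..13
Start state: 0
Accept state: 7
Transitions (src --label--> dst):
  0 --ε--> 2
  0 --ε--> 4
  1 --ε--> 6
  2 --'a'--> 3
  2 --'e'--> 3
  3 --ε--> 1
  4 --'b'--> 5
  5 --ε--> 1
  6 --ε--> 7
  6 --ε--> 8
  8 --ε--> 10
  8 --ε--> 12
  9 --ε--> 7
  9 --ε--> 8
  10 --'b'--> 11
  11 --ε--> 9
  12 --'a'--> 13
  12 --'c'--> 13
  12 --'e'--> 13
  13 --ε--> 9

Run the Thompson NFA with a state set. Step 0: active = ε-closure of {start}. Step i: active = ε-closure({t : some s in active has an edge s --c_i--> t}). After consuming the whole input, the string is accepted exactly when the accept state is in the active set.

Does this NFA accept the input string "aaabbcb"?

start: ε-closure({0}) = {0,2,4}
'a' @ 1: {1,3,6,7,8,10,12}  (accept∈set)
'a' @ 2: {7,8,9,10,12,13}  (accept∈set)
'a' @ 3: {7,8,9,10,12,13}  (accept∈set)
'b' @ 4: {7,8,9,10,11,12}  (accept∈set)
'b' @ 5: {7,8,9,10,11,12}  (accept∈set)
'c' @ 6: {7,8,9,10,12,13}  (accept∈set)
'b' @ 7: {7,8,9,10,11,12}  (accept∈set)
end set {7,8,9,10,11,12} — state 7 in

Answer: ACCEPT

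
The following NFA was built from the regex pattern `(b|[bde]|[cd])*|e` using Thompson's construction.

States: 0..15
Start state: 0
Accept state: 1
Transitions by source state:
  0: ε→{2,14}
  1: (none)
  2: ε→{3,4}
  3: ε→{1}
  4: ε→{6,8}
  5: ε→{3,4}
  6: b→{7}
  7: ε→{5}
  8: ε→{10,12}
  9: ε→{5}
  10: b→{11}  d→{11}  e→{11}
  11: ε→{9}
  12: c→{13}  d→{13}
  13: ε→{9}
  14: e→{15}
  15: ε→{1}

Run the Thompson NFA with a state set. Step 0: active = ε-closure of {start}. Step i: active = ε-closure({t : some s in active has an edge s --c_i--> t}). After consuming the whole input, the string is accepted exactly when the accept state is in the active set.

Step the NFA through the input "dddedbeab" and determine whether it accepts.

Answer: REJECT

Trace:
S₀ = ε-closure({0}) = {0,1,2,3,4,6,8,10,12,14}
'd' @ 1: {1,3,4,5,6,8,9,10,11,12,13}  ✓accept
'd' @ 2: {1,3,4,5,6,8,9,10,11,12,13}  ✓accept
'd' @ 3: {1,3,4,5,6,8,9,10,11,12,13}  ✓accept
'e' @ 4: {1,3,4,5,6,8,9,10,11,12}  ✓accept
'd' @ 5: {1,3,4,5,6,8,9,10,11,12,13}  ✓accept
'b' @ 6: {1,3,4,5,6,7,8,9,10,11,12}  ✓accept
'e' @ 7: {1,3,4,5,6,8,9,10,11,12}  ✓accept
'a' @ 8: {}  — no active states
rest 'b' ignored (set empty)
final: {}; accept 1 not in set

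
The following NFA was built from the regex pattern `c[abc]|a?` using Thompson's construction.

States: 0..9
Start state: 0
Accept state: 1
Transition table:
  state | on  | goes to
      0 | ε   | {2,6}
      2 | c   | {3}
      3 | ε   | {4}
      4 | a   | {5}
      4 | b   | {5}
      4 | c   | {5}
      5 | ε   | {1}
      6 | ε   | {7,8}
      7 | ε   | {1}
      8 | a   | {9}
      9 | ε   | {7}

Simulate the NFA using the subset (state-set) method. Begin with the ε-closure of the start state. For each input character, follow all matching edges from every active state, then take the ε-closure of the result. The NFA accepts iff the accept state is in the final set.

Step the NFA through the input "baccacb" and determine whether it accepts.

initial (ε-close {0}): {0,1,2,6,7,8}
'b' @ 1: {}  — no active states
rest 'accacb' ignored (set empty)
end set {} — state 1 not in

Answer: REJECT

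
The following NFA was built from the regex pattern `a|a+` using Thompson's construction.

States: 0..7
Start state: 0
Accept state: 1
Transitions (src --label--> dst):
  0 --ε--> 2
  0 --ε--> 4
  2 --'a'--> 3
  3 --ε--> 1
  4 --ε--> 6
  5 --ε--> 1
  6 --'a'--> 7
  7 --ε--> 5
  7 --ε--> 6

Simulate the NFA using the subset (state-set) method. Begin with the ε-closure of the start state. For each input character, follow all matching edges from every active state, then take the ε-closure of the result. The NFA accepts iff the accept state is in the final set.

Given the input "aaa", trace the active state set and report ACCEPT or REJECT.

S₀ = ε-closure({0}) = {0,2,4,6}
'a' @ 1: {1,3,5,6,7}  (accept∈set)
'a' @ 2: {1,5,6,7}  (accept∈set)
'a' @ 3: {1,5,6,7}  (accept∈set)
final: {1,5,6,7}; accept 1 in set

Answer: ACCEPT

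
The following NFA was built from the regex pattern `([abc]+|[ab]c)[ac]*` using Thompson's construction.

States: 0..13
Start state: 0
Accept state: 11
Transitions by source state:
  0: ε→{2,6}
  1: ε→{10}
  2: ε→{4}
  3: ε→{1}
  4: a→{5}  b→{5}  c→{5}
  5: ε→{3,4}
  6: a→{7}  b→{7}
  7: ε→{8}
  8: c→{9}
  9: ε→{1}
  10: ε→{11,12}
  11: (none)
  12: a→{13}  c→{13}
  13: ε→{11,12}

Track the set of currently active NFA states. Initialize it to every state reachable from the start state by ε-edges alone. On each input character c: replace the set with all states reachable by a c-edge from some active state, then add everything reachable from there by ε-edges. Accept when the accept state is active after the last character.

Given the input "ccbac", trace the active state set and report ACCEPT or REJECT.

start: ε-closure({0}) = {0,2,4,6}
'c' @ 1: {1,3,4,5,10,11,12}  ✓accept
'c' @ 2: {1,3,4,5,10,11,12,13}  ✓accept
'b' @ 3: {1,3,4,5,10,11,12}  ✓accept
'a' @ 4: {1,3,4,5,10,11,12,13}  ✓accept
'c' @ 5: {1,3,4,5,10,11,12,13}  ✓accept
end set {1,3,4,5,10,11,12,13} — state 11 in

Answer: ACCEPT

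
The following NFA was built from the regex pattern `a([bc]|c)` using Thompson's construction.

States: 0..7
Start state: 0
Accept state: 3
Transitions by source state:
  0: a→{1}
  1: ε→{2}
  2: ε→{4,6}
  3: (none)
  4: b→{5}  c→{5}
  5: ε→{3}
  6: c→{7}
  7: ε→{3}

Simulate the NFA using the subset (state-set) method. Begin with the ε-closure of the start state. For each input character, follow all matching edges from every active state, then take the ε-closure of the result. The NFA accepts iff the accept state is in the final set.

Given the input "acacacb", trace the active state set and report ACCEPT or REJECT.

initial (ε-close {0}): {0}
'a' @ 1: {1,2,4,6}
'c' @ 2: {3,5,7}  (accept∈set)
'a' @ 3: {}  — state set empty
rest 'cacb' ignored (set empty)
after full input: {}  (accept=3 not in)

Answer: REJECT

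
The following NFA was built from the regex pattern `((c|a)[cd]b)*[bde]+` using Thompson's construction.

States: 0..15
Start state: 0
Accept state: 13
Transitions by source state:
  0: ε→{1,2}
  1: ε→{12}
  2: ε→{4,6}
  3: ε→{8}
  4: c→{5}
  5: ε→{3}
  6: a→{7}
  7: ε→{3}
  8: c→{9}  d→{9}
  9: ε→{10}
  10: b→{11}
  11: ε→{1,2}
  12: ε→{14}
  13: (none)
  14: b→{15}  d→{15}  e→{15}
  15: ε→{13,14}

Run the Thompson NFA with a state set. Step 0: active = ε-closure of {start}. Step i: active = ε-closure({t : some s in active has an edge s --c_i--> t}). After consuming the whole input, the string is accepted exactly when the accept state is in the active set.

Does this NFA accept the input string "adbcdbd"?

Answer: ACCEPT

Trace:
initial (ε-close {0}): {0,1,2,4,6,12,14}
'a' @ 1: {3,7,8}
'd' @ 2: {9,10}
'b' @ 3: {1,2,4,6,11,12,14}
'c' @ 4: {3,5,8}
'd' @ 5: {9,10}
'b' @ 6: {1,2,4,6,11,12,14}
'd' @ 7: {13,14,15}  [accepting]
end set {13,14,15} — state 13 in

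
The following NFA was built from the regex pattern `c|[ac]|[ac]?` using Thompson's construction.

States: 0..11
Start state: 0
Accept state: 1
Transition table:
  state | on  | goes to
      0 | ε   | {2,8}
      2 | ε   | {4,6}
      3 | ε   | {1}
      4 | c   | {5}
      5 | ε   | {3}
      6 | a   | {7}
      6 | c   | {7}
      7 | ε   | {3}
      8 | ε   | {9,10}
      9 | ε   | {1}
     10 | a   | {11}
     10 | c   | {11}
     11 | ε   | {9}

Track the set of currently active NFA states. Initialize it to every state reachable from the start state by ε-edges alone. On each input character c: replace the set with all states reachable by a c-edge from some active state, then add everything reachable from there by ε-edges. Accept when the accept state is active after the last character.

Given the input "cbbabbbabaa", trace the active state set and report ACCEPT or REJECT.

Answer: REJECT

Trace:
start: ε-closure({0}) = {0,1,2,4,6,8,9,10}
'c' @ 1: {1,3,5,7,9,11}  (accept∈set)
'b' @ 2: {}  — dead — no transitions
rest 'babbbabaa' ignored (set empty)
final: {}; accept 1 not in set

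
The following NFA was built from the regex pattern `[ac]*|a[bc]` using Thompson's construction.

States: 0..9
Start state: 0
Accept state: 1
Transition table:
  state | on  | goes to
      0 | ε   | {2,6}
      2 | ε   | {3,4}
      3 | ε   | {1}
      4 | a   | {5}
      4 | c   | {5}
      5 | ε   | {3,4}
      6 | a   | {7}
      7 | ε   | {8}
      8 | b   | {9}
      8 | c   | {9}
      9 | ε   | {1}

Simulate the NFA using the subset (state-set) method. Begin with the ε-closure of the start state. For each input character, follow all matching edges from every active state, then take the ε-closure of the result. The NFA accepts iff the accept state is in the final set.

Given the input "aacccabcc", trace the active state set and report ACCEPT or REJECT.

start: ε-closure({0}) = {0,1,2,3,4,6}
'a' @ 1: {1,3,4,5,7,8}  [accepting]
'a' @ 2: {1,3,4,5}  [accepting]
'c' @ 3: {1,3,4,5}  [accepting]
'c' @ 4: {1,3,4,5}  [accepting]
'c' @ 5: {1,3,4,5}  [accepting]
'a' @ 6: {1,3,4,5}  [accepting]
'b' @ 7: {}  — no active states
rest 'cc' ignored (set empty)
after full input: {}  (accept=1 not in)

Answer: REJECT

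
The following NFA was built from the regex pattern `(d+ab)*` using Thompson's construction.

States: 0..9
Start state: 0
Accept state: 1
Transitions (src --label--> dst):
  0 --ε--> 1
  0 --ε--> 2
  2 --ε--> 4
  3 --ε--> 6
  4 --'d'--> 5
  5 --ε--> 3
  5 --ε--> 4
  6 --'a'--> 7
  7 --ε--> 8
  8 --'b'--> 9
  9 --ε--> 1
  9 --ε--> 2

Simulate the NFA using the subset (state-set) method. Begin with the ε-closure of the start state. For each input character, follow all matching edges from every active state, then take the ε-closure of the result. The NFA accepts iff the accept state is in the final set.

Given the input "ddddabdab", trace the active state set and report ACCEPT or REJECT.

Answer: ACCEPT

Steps:
initial (ε-close {0}): {0,1,2,4}
'd' @ 1: {3,4,5,6}
'd' @ 2: {3,4,5,6}
'd' @ 3: {3,4,5,6}
'd' @ 4: {3,4,5,6}
'a' @ 5: {7,8}
'b' @ 6: {1,2,4,9}  ✓accept
'd' @ 7: {3,4,5,6}
'a' @ 8: {7,8}
'b' @ 9: {1,2,4,9}  ✓accept
after full input: {1,2,4,9}  (accept=1 in)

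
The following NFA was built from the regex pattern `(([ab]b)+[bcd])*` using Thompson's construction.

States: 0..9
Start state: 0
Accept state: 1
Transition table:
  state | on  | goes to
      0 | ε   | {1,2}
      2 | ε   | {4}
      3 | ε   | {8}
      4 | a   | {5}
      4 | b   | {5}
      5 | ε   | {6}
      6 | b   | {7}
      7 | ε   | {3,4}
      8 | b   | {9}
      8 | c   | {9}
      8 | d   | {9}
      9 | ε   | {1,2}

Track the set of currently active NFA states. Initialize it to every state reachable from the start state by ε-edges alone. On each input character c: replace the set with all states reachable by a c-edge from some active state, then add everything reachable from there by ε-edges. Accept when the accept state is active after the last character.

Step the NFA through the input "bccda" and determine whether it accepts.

Answer: REJECT

Derivation:
initial (ε-close {0}): {0,1,2,4}
'b' @ 1: {5,6}
'c' @ 2: {}  — no active states
rest 'cda' ignored (set empty)
final: {}; accept 1 not in set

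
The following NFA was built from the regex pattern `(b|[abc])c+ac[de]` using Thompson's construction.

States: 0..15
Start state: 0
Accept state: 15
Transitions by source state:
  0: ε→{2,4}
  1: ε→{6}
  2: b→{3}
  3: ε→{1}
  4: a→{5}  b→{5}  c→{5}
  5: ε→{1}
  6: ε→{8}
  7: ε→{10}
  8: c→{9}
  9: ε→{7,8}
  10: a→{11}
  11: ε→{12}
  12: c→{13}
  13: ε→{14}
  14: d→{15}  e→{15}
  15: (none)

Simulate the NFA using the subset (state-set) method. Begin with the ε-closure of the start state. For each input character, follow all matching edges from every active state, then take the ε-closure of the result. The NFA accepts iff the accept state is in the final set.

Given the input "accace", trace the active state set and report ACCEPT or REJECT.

S₀ = ε-closure({0}) = {0,2,4}
'a' @ 1: {1,5,6,8}
'c' @ 2: {7,8,9,10}
'c' @ 3: {7,8,9,10}
'a' @ 4: {11,12}
'c' @ 5: {13,14}
'e' @ 6: {15}  ✓accept
after full input: {15}  (accept=15 in)

Answer: ACCEPT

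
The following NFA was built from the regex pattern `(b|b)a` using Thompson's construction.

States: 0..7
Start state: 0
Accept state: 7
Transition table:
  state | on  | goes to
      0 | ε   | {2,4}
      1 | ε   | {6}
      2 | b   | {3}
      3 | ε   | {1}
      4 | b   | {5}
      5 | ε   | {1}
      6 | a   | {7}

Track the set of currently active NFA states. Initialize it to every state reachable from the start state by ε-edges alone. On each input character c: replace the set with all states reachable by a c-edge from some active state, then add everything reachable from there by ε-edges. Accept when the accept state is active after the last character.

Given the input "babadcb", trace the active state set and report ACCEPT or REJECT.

Answer: REJECT

Trace:
S₀ = ε-closure({0}) = {0,2,4}
'b' @ 1: {1,3,5,6}
'a' @ 2: {7}  [accepting]
'b' @ 3: {}  — no active states
rest 'adcb' ignored (set empty)
after full input: {}  (accept=7 not in)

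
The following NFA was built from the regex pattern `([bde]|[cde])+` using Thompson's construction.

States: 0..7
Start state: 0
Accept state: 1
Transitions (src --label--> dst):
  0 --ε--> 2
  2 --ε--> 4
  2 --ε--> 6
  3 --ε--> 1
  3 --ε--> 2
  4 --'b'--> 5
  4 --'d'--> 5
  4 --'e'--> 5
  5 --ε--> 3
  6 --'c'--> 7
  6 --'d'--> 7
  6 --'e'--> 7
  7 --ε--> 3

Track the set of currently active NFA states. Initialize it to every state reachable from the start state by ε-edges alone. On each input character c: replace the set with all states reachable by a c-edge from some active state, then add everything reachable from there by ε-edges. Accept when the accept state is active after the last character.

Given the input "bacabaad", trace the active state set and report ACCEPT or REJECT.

Answer: REJECT

Trace:
S₀ = ε-closure({0}) = {0,2,4,6}
'b' @ 1: {1,2,3,4,5,6}  ✓accept
'a' @ 2: {}  — no active states
rest 'cabaad' ignored (set empty)
final: {}; accept 1 not in set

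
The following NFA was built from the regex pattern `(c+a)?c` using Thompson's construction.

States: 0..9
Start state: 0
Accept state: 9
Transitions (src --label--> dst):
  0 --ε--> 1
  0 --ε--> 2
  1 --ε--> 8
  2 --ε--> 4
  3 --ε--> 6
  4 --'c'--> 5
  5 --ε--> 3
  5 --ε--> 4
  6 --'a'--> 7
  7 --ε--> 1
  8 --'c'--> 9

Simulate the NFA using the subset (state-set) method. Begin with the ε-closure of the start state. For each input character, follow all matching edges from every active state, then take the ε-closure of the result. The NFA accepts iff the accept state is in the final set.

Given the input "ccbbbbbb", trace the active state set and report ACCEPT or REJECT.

Answer: REJECT

Trace:
start: ε-closure({0}) = {0,1,2,4,8}
'c' @ 1: {3,4,5,6,9}  ✓accept
'c' @ 2: {3,4,5,6}
'b' @ 3: {}  — state set empty
rest 'bbbbb' ignored (set empty)
final: {}; accept 9 not in set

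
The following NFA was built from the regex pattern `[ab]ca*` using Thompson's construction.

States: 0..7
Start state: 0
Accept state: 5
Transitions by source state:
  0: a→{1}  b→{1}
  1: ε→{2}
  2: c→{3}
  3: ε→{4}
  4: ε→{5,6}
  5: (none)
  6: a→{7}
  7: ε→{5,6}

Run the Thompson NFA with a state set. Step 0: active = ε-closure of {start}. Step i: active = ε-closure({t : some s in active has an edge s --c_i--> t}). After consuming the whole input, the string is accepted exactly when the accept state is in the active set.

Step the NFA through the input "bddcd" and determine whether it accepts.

initial (ε-close {0}): {0}
'b' @ 1: {1,2}
'd' @ 2: {}  — state set empty
rest 'dcd' ignored (set empty)
end set {} — state 5 not in

Answer: REJECT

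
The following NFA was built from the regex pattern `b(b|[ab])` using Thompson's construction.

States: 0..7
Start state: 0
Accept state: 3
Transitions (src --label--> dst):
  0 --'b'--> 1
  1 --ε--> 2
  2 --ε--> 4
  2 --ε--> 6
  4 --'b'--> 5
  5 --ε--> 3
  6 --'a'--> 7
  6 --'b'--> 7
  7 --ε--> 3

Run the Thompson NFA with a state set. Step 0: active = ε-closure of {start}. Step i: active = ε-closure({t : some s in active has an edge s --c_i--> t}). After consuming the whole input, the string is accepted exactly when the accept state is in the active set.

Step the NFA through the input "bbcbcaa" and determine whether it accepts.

start: ε-closure({0}) = {0}
'b' @ 1: {1,2,4,6}
'b' @ 2: {3,5,7}  (accept∈set)
'c' @ 3: {}  — state set empty
rest 'bcaa' ignored (set empty)
end set {} — state 3 not in

Answer: REJECT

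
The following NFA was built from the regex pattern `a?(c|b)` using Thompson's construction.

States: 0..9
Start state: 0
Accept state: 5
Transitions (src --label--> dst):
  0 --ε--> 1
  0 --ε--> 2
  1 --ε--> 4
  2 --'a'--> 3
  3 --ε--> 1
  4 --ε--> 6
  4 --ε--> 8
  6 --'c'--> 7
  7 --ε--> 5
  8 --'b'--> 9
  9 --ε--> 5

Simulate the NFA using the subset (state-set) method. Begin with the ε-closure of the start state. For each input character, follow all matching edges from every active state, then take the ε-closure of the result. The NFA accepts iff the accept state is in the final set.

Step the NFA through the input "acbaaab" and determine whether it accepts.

S₀ = ε-closure({0}) = {0,1,2,4,6,8}
'a' @ 1: {1,3,4,6,8}
'c' @ 2: {5,7}  ✓accept
'b' @ 3: {}  — no active states
rest 'aaab' ignored (set empty)
end set {} — state 5 not in

Answer: REJECT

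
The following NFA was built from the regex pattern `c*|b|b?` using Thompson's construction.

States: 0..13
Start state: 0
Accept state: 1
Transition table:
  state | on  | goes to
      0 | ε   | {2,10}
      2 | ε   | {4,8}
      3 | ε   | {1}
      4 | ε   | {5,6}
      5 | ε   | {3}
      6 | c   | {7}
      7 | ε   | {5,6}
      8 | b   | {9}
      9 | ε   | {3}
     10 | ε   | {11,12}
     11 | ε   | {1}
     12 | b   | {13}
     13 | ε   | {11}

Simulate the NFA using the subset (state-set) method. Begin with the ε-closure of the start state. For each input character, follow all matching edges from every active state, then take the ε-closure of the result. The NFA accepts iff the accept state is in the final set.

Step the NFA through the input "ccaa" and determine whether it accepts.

Answer: REJECT

Trace:
initial (ε-close {0}): {0,1,2,3,4,5,6,8,10,11,12}
'c' @ 1: {1,3,5,6,7}  (accept∈set)
'c' @ 2: {1,3,5,6,7}  (accept∈set)
'a' @ 3: {}  — no active states
rest 'a' ignored (set empty)
final: {}; accept 1 not in set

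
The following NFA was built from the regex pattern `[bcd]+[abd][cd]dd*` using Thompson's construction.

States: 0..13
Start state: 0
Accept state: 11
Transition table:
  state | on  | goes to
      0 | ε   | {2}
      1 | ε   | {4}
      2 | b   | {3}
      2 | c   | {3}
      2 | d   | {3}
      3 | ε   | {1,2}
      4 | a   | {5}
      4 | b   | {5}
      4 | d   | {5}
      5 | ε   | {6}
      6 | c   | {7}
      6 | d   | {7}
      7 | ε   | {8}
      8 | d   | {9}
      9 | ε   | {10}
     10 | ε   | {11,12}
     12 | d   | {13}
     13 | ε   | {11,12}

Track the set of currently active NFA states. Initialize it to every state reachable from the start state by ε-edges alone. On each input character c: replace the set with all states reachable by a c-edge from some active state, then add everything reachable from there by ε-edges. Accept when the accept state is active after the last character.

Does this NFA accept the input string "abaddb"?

Answer: REJECT

Steps:
S₀ = ε-closure({0}) = {0,2}
'a' @ 1: {}  — no active states
rest 'baddb' ignored (set empty)
after full input: {}  (accept=11 not in)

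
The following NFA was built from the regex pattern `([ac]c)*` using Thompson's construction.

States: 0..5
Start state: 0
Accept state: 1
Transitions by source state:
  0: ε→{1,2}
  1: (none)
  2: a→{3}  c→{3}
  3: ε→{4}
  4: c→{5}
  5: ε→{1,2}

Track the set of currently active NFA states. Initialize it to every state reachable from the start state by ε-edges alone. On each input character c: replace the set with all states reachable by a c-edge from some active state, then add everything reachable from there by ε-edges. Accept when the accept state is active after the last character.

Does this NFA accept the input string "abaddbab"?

start: ε-closure({0}) = {0,1,2}
'a' @ 1: {3,4}
'b' @ 2: {}  — no active states
rest 'addbab' ignored (set empty)
end set {} — state 1 not in

Answer: REJECT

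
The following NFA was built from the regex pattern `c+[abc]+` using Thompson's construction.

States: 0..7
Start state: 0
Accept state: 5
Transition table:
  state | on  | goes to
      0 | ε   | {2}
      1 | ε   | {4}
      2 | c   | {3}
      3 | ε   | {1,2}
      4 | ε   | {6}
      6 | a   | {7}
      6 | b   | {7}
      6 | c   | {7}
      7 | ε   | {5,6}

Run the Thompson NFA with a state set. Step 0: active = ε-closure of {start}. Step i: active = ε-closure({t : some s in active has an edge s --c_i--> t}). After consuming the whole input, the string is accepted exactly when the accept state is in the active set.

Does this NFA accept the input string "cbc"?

S₀ = ε-closure({0}) = {0,2}
'c' @ 1: {1,2,3,4,6}
'b' @ 2: {5,6,7}  [accepting]
'c' @ 3: {5,6,7}  [accepting]
after full input: {5,6,7}  (accept=5 in)

Answer: ACCEPT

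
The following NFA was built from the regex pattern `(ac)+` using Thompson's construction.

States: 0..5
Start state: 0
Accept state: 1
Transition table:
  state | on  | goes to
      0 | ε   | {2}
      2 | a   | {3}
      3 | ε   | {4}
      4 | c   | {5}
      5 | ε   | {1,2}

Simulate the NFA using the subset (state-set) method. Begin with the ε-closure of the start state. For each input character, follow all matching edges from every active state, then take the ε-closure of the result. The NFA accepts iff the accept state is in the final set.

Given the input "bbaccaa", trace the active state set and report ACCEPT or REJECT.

initial (ε-close {0}): {0,2}
'b' @ 1: {}  — no active states
rest 'baccaa' ignored (set empty)
after full input: {}  (accept=1 not in)

Answer: REJECT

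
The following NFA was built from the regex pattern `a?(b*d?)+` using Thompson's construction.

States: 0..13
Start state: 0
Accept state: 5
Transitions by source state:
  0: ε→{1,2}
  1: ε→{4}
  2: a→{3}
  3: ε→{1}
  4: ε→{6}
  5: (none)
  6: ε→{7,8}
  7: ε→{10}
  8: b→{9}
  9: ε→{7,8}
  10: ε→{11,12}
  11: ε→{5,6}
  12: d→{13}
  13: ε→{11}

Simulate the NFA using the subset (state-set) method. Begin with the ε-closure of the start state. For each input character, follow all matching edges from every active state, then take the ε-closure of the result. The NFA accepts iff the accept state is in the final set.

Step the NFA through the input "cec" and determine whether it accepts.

start: ε-closure({0}) = {0,1,2,4,5,6,7,8,10,11,12}
'c' @ 1: {}  — no active states
rest 'ec' ignored (set empty)
final: {}; accept 5 not in set

Answer: REJECT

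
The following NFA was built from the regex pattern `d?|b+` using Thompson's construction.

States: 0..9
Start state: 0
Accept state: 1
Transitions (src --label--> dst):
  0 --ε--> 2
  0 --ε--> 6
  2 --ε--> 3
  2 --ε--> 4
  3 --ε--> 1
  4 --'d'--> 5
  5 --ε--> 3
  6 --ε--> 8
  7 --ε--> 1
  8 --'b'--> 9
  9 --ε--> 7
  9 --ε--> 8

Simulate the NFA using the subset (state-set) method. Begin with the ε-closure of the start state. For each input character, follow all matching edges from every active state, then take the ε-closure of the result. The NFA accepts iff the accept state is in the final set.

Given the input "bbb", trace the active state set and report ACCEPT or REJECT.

S₀ = ε-closure({0}) = {0,1,2,3,4,6,8}
'b' @ 1: {1,7,8,9}  (accept∈set)
'b' @ 2: {1,7,8,9}  (accept∈set)
'b' @ 3: {1,7,8,9}  (accept∈set)
final: {1,7,8,9}; accept 1 in set

Answer: ACCEPT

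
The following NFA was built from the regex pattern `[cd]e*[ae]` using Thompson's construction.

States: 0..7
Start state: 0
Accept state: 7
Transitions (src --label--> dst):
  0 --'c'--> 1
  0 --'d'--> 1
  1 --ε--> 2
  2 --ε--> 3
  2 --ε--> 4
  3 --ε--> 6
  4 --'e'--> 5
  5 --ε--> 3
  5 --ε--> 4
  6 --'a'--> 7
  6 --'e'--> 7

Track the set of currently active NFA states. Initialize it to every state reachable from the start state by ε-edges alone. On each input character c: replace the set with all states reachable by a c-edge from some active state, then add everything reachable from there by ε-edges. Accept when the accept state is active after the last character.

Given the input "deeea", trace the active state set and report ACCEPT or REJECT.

initial (ε-close {0}): {0}
'd' @ 1: {1,2,3,4,6}
'e' @ 2: {3,4,5,6,7}  [accepting]
'e' @ 3: {3,4,5,6,7}  [accepting]
'e' @ 4: {3,4,5,6,7}  [accepting]
'a' @ 5: {7}  [accepting]
end set {7} — state 7 in

Answer: ACCEPT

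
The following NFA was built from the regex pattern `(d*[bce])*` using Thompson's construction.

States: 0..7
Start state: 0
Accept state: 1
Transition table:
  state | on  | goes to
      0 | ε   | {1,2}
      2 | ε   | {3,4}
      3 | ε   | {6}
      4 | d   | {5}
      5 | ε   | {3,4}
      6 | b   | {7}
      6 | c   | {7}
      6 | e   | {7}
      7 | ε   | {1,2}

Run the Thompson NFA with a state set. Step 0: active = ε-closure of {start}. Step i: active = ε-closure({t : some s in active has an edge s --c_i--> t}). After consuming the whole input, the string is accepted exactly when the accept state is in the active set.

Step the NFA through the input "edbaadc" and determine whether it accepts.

Answer: REJECT

Derivation:
initial (ε-close {0}): {0,1,2,3,4,6}
'e' @ 1: {1,2,3,4,6,7}  (accept∈set)
'd' @ 2: {3,4,5,6}
'b' @ 3: {1,2,3,4,6,7}  (accept∈set)
'a' @ 4: {}  — no active states
rest 'adc' ignored (set empty)
after full input: {}  (accept=1 not in)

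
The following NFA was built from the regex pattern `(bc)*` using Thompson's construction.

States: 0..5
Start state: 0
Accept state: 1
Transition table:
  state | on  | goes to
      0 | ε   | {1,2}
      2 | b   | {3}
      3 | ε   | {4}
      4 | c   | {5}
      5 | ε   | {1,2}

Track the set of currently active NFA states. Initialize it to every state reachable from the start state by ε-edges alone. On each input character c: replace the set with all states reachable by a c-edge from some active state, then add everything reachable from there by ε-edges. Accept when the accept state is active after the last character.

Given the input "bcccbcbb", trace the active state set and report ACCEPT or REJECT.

Answer: REJECT

Trace:
S₀ = ε-closure({0}) = {0,1,2}
'b' @ 1: {3,4}
'c' @ 2: {1,2,5}  ✓accept
'c' @ 3: {}  — state set empty
rest 'cbcbb' ignored (set empty)
end set {} — state 1 not in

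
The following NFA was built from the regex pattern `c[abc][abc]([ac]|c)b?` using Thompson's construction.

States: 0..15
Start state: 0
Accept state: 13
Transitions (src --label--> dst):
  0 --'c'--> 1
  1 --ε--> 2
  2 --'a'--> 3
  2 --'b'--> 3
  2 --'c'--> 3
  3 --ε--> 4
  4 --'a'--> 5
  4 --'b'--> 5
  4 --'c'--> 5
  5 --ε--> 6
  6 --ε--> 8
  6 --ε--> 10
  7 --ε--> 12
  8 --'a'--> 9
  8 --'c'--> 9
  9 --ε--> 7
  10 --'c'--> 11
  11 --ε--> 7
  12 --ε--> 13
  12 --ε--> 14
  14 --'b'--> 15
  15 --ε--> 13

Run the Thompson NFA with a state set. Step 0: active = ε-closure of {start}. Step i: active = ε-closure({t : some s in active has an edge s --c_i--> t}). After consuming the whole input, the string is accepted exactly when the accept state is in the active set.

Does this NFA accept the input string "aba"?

Answer: REJECT

Steps:
initial (ε-close {0}): {0}
'a' @ 1: {}  — state set empty
rest 'ba' ignored (set empty)
after full input: {}  (accept=13 not in)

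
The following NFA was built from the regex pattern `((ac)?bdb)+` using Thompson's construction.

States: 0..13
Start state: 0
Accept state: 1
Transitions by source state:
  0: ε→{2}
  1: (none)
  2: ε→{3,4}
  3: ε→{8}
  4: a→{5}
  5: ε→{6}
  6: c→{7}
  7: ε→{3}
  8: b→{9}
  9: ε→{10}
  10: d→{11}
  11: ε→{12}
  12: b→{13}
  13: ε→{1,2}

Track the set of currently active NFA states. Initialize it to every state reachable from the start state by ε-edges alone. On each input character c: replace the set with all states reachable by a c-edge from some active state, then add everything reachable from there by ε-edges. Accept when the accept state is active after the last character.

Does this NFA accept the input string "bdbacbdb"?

S₀ = ε-closure({0}) = {0,2,3,4,8}
'b' @ 1: {9,10}
'd' @ 2: {11,12}
'b' @ 3: {1,2,3,4,8,13}  ✓accept
'a' @ 4: {5,6}
'c' @ 5: {3,7,8}
'b' @ 6: {9,10}
'd' @ 7: {11,12}
'b' @ 8: {1,2,3,4,8,13}  ✓accept
final: {1,2,3,4,8,13}; accept 1 in set

Answer: ACCEPT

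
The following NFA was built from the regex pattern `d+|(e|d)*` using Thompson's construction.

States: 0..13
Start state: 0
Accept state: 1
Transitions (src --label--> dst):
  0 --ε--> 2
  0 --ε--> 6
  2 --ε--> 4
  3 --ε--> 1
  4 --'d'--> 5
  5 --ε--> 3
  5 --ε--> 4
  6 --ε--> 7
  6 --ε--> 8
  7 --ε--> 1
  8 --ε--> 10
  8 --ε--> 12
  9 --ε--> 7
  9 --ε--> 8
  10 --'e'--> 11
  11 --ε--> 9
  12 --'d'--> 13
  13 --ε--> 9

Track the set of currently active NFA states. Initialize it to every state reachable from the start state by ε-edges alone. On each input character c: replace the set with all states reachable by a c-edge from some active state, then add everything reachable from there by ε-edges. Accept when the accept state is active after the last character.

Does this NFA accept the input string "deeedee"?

Answer: ACCEPT

Trace:
initial (ε-close {0}): {0,1,2,4,6,7,8,10,12}
'd' @ 1: {1,3,4,5,7,8,9,10,12,13}  [accepting]
'e' @ 2: {1,7,8,9,10,11,12}  [accepting]
'e' @ 3: {1,7,8,9,10,11,12}  [accepting]
'e' @ 4: {1,7,8,9,10,11,12}  [accepting]
'd' @ 5: {1,7,8,9,10,12,13}  [accepting]
'e' @ 6: {1,7,8,9,10,11,12}  [accepting]
'e' @ 7: {1,7,8,9,10,11,12}  [accepting]
final: {1,7,8,9,10,11,12}; accept 1 in set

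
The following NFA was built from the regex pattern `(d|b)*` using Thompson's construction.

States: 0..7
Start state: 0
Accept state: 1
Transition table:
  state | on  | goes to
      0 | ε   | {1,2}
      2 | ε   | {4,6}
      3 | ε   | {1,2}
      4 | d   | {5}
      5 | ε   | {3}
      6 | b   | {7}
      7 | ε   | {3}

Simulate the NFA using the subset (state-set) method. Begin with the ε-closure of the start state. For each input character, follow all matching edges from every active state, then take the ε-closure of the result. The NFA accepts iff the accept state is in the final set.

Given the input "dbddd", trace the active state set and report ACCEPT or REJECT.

Answer: ACCEPT

Derivation:
start: ε-closure({0}) = {0,1,2,4,6}
'd' @ 1: {1,2,3,4,5,6}  [accepting]
'b' @ 2: {1,2,3,4,6,7}  [accepting]
'd' @ 3: {1,2,3,4,5,6}  [accepting]
'd' @ 4: {1,2,3,4,5,6}  [accepting]
'd' @ 5: {1,2,3,4,5,6}  [accepting]
end set {1,2,3,4,5,6} — state 1 in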